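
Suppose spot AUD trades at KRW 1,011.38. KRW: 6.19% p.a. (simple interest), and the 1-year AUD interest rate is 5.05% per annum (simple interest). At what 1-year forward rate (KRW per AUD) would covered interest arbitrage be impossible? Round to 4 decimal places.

T = 1 year.
KRW growth factor: 1 + 0.0619×1 = 1.061900.
AUD growth factor: 1 + 0.0505×1 = 1.050500.
So F = 1011.38 × 1.061900 / 1.050500 = 1022.355471 (KRW/AUD).

1022.3555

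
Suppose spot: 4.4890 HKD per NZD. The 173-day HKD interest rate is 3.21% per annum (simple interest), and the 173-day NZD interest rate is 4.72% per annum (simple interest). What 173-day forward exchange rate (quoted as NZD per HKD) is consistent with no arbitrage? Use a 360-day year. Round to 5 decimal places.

0.22436

T = 173/360 years.
HKD accumulates by 1 + 0.0321×173/360 = 1.0154258.
NZD accumulates by 1 + 0.0472×173/360 = 1.0226822.
So F = 4.489 × 1.0154258 / 1.0226822 = 4.457148 (HKD/NZD).
Quoted the other way: 1/4.457148 = 0.22436 NZD per HKD.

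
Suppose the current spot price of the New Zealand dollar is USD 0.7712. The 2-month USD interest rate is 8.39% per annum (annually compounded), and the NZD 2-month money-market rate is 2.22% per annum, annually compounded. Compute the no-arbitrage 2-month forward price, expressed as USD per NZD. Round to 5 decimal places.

0.77877

T = 2/12 years.
USD accumulates by (1 + 0.0839)^(2/12) = 1.0135182.
NZD accumulates by (1 + 0.0222)^(2/12) = 1.0036662.
Forward (USD per NZD) = 0.7712 × 1.0135182 / 1.0036662 = 0.7787701.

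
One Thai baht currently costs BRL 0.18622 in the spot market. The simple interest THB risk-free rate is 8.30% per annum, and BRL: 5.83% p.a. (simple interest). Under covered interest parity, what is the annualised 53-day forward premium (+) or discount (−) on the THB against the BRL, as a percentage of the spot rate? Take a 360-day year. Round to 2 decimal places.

-2.44%

T = 53/360 years.
CIP forward (BRL per THB) = 0.18622 × 1.0085831/1.0122194 = 0.18555102.
(F − S)/S ÷ T = (0.18555102 − 0.18622)/0.18622/(53/360) = -0.024401 → -2.44%.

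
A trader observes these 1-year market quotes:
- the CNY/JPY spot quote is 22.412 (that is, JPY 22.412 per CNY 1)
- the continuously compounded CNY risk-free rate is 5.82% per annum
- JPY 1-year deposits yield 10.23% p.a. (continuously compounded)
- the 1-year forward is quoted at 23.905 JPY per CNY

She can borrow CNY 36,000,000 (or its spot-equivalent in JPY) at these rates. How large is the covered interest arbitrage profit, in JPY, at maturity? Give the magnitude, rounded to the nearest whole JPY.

JPY 18,411,440

T = 1 year.
Keep in CNY, deliver into the forward: 36,000,000·1.05992695991·23.905 = JPY 912,151,943.16.
Swap to JPY now, deposit: 36,000,000·22.412·1.10771573661 = JPY 893,740,503.20.
The quoted forward overvalues CNY, so borrow JPY, buy CNY at spot, deposit the CNY at 5.82%, and sell the proceeds forward at 23.905.
Arbitrage profit = |912,151,943.16 − 893,740,503.20| = JPY 18,411,440.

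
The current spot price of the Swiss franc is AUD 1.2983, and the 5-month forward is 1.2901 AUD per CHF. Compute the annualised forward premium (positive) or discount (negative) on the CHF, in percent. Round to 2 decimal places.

T = 5/12 years.
CHF trades forward at -0.63160% vs spot over the period.
×(1/T) gives -1.52% p.a.

-1.52%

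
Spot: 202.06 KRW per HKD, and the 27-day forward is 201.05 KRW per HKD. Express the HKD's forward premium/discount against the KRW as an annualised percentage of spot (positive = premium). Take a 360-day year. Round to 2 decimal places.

-6.66%

T = 27/360 years.
Period premium: (201.05 − 202.06)/202.06 = -0.0049985.
Annualise by dividing by T: -0.0049985 / (27/360) = -0.066647 → -6.66%.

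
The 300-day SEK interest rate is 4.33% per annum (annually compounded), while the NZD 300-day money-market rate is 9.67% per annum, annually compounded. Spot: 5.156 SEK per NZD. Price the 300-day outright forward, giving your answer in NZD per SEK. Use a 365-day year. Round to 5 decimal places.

0.20207

T = 300/365 years.
Growth of 1 SEK over T: (1 + 0.0433)^(300/365) = 1.0354541.
NZD growth factor: (1 + 0.0967)^(300/365) = 1.0788198.
Forward (SEK per NZD) = 5.156 × 1.0354541 / 1.0788198 = 4.948742.
Invert for NZD per SEK: 1 / 4.948742 = 0.20207.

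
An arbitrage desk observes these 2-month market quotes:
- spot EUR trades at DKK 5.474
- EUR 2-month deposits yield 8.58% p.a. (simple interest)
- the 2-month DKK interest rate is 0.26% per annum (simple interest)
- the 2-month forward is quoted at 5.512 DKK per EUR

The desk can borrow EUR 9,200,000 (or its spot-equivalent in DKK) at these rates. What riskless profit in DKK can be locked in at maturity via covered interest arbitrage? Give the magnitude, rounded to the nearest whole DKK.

DKK 1,052,936

T = 2/12 years.
Keep in EUR, deliver into the forward: 9,200,000·1.014300·5.512 = DKK 51,435,558.72.
Swap to DKK now, deposit: 9,200,000·5.474·1.0004333333 = DKK 50,382,623.01.
The quoted forward overvalues EUR, so borrow DKK, buy EUR at spot, deposit the EUR at 8.58%, and sell the proceeds forward at 5.512.
Profit = 51,435,558.72 − 50,382,623.01 = DKK 1,052,936.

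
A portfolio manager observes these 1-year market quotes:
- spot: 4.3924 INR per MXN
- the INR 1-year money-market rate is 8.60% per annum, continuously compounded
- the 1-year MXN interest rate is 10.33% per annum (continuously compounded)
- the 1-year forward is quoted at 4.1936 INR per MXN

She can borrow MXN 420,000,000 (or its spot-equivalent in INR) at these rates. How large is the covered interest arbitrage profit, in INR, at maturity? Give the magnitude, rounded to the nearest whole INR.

INR 57,498,405

T = 1 year.
Route A — deposit MXN, sell forward: 420,000,000 × 1.108824006386 × 4.1936 = INR 1,952,985,028.34.
Route B — convert at spot, deposit INR: 420,000,000 × 4.3924 × 1.089806328305 = INR 2,010,483,432.91.
The quoted forward undervalues MXN, so borrow MXN, convert to INR at spot, deposit the INR at 8.60%, and buy MXN forward at 4.1936 to cover the loan.
Arbitrage profit = |1,952,985,028.34 − 2,010,483,432.91| = INR 57,498,405.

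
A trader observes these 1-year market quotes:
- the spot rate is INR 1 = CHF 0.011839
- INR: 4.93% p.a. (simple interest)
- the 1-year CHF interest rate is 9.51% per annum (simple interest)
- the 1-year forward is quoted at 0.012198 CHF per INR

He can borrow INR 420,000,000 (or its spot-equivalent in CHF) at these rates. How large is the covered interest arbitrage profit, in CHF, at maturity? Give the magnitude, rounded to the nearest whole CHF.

T = 1 year.
Route A — deposit INR, sell forward: 420,000,000 × 1.049300 × 0.012198 = CHF 5,375,731.79.
Route B — convert at spot, deposit CHF: 420,000,000 × 0.011839 × 1.095100 = CHF 5,445,253.34.
The quoted forward undervalues INR, so borrow INR, convert to CHF at spot, deposit the CHF at 9.51%, and buy INR forward at 0.012198 to cover the loan.
The gap between the two covered legs is CHF 69,522.

CHF 69,522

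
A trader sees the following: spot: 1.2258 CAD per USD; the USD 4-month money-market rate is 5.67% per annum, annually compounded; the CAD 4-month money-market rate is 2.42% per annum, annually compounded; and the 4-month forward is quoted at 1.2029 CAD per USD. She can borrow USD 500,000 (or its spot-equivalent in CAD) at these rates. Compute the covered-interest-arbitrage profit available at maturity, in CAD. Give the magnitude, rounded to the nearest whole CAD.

T = 4/12 years.
Route A — deposit USD, sell forward: 500,000 × 1.01855363 × 1.2029 = CAD 612,609.08.
Route B — convert at spot, deposit CAD: 500,000 × 1.2258 × 1.00800246 = CAD 617,804.71.
The quoted forward undervalues USD, so borrow USD, convert to CAD at spot, deposit the CAD at 2.42%, and buy USD forward at 1.2029 to cover the loan.
The gap between the two covered legs is CAD 5,196.

CAD 5,196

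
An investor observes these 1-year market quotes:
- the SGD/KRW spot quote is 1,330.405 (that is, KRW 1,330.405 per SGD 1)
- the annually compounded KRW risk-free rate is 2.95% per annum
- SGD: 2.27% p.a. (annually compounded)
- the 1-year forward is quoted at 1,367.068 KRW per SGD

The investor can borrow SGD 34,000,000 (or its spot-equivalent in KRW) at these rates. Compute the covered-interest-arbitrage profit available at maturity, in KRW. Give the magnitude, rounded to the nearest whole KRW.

T = 1 year.
Route A — deposit SGD, sell forward: 34,000,000 × 1.022700 × 1367.068 = KRW 47,535,415,082.40.
Route B — convert at spot, deposit KRW: 34,000,000 × 1330.405 × 1.029500 = KRW 46,568,166,215.00.
The quoted forward overvalues SGD, so borrow KRW, buy SGD at spot, deposit the SGD at 2.27%, and sell the proceeds forward at 1,367.068.
Arbitrage profit = |47,535,415,082.40 − 46,568,166,215.00| = KRW 967,248,867.

KRW 967,248,867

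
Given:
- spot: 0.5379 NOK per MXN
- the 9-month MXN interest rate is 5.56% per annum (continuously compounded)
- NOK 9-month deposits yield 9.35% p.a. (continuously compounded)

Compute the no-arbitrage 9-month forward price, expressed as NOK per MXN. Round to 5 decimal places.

0.55341

T = 9/12 years.
NOK growth factor: e^(0.0935×9/12) = 1.0726423.
Growth of 1 MXN over T: e^(0.0556×9/12) = 1.0425817.
So F = 0.5379 × 1.0726423 / 1.0425817 = 0.5534092 (NOK/MXN).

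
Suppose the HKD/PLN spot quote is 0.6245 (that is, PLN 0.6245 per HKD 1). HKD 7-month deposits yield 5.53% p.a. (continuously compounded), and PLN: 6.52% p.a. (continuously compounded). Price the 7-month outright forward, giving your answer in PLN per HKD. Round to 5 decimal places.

0.62812

T = 7/12 years.
Growth of 1 PLN over T: e^(0.0652×7/12) = 1.0387659.
HKD accumulates by e^(0.0553×7/12) = 1.0327843.
Forward (PLN per HKD) = 0.6245 × 1.0387659 / 1.0327843 = 0.6281169.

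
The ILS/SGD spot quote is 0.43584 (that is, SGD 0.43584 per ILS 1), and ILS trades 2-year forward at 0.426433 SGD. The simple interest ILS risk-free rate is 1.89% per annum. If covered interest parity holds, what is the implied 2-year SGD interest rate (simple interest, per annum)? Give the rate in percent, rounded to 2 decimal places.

0.77%

T = 2 years.
CIP gives F = S · g_SGD/g_ILS, so g_SGD/g_ILS = 0.426433/0.43584 = 0.9784164.
The ILS side grows by 1 + 0.0189×2 = 1.037800.
So the SGD growth factor = 1.0154005.
(1.0154005 − 1)/T = 0.007700, i.e. 0.77%.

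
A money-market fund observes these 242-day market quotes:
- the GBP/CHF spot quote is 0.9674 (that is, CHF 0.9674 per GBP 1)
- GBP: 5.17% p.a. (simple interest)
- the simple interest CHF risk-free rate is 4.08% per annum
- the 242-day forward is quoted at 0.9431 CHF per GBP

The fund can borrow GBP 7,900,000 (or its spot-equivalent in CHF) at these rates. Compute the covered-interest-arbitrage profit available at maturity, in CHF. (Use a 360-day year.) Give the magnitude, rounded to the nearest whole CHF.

CHF 142,644

T = 242/360 years.
Route A — deposit GBP, sell forward: 7,900,000 × 1.034753889 × 0.9431 = CHF 7,709,423.50.
Route B — convert at spot, deposit CHF: 7,900,000 × 0.9674 × 1.027426667 = CHF 7,852,067.21.
The quoted forward undervalues GBP, so borrow GBP, convert to CHF at spot, deposit the CHF at 4.08%, and buy GBP forward at 0.9431 to cover the loan.
Arbitrage profit = |7,709,423.50 − 7,852,067.21| = CHF 142,644.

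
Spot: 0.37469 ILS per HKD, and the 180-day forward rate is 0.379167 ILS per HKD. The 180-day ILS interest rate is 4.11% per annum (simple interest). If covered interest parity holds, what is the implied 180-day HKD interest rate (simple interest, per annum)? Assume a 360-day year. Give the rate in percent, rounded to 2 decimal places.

1.70%

T = 180/360 years.
CIP gives F = S · g_ILS/g_HKD, so g_ILS/g_HKD = 0.379167/0.37469 = 1.0119485.
ILS growth factor: 1 + 0.0411×180/360 = 1.020550.
Hence g_HKD = 1.0084999.
r = (1.0084999 − 1)/(180/360) = 0.017000 → 1.70%.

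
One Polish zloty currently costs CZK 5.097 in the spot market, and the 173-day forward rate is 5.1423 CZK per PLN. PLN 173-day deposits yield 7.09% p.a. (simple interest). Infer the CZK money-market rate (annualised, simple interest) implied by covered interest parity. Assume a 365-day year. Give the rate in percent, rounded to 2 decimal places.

T = 173/365 years.
By CIP, F/S equals the CZK-to-PLN growth ratio: 5.1423/5.097 = 1.0088876.
The PLN side grows by 1 + 0.0709×173/365 = 1.0336047.
Hence g_CZK = 1.042791.
(1.042791 − 1)/T = 0.090282, i.e. 9.03%.

9.03%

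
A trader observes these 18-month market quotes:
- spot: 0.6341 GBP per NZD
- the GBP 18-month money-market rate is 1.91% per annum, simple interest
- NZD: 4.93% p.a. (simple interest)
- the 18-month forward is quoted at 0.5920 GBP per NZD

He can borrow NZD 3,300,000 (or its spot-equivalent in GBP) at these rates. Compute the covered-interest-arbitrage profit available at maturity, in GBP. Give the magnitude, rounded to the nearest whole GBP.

T = 18/12 years.
Keep in NZD, deliver into the forward: 3,300,000·1.073950·0.5920 = GBP 2,098,068.72.
Swap to GBP now, deposit: 3,300,000·0.6341·1.028650 = GBP 2,152,480.98.
The quoted forward undervalues NZD, so borrow NZD, convert to GBP at spot, deposit the GBP at 1.91%, and buy NZD forward at 0.5920 to cover the loan.
Profit = 2,152,480.98 − 2,098,068.72 = GBP 54,412.

GBP 54,412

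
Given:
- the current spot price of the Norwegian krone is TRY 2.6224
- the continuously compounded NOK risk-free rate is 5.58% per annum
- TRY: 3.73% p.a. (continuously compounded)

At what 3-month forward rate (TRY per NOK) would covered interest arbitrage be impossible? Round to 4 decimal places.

T = 3/12 years.
TRY accumulates by e^(0.0373×3/12) = 1.0093686.
Growth of 1 NOK over T: e^(0.0558×3/12) = 1.0140478.
Forward (TRY per NOK) = 2.6224 × 1.0093686 / 1.0140478 = 2.610299.

2.6103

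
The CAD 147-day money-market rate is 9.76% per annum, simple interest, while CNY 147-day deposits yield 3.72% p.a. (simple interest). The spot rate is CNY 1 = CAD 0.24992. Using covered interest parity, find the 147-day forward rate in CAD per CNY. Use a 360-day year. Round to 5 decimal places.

0.25599

T = 147/360 years.
CAD growth factor: 1 + 0.0976×147/360 = 1.0398533.
Growth of 1 CNY over T: 1 + 0.0372×147/360 = 1.015190.
So F = 0.24992 × 1.0398533 / 1.015190 = 0.2559916 (CAD/CNY).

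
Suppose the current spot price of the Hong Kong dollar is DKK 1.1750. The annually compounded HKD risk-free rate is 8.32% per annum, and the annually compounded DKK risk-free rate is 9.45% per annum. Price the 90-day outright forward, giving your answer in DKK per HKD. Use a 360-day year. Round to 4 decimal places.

T = 90/360 years.
DKK accumulates by (1 + 0.0945)^(90/360) = 1.0228311.
Growth of 1 HKD over T: (1 + 0.0832)^(90/360) = 1.0201808.
Forward (DKK per HKD) = 1.175 × 1.0228311 / 1.0201808 = 1.178053.

1.1781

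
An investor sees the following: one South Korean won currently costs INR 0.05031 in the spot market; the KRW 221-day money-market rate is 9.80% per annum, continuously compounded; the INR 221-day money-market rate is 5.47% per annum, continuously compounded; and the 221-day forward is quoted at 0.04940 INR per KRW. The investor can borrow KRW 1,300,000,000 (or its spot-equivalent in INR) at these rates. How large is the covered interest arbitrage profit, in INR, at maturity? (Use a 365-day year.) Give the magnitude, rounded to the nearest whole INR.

INR 540,547

T = 221/365 years.
Invest the KRW and cover forward: 1,300,000,000 × 1.0611327677 × 0.04940 = INR 68,145,946.34.
Convert at spot and invest in INR: 1,300,000,000 × 0.05031 × 1.0336742895 = INR 67,605,399.56.
The quoted forward overvalues KRW, so borrow INR, buy KRW at spot, deposit the KRW at 9.80%, and sell the proceeds forward at 0.04940.
Arbitrage profit = |68,145,946.34 − 67,605,399.56| = INR 540,547.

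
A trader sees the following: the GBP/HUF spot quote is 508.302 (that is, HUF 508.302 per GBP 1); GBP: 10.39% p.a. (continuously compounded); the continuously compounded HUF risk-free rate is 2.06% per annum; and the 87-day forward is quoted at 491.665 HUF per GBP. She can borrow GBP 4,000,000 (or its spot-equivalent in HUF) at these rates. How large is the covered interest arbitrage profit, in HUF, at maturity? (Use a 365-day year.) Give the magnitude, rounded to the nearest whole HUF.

T = 87/365 years.
Keep in GBP, deliver into the forward: 4,000,000·1.025074410412·491.665 = HUF 2,015,972,839.98.
Swap to HUF now, deposit: 4,000,000·508.302·1.004922211463 = HUF 2,043,215,879.72.
The quoted forward undervalues GBP, so borrow GBP, convert to HUF at spot, deposit the HUF at 2.06%, and buy GBP forward at 491.665 to cover the loan.
Arbitrage profit = |2,015,972,839.98 − 2,043,215,879.72| = HUF 27,243,040.

HUF 27,243,040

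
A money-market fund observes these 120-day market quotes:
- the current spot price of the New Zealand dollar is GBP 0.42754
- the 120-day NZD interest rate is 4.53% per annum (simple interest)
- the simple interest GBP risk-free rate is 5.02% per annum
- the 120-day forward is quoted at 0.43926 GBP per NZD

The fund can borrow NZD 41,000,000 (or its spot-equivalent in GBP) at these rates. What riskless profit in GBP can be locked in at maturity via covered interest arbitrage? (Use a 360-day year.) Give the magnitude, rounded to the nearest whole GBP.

T = 120/360 years.
Keep in NZD, deliver into the forward: 41,000,000·1.015100·0.43926 = GBP 18,281,605.87.
Swap to GBP now, deposit: 41,000,000·0.42754·1.0167333333 = GBP 17,822,460.94.
The quoted forward overvalues NZD, so borrow GBP, buy NZD at spot, deposit the NZD at 4.53%, and sell the proceeds forward at 0.43926.
Arbitrage profit = |18,281,605.87 − 17,822,460.94| = GBP 459,145.

GBP 459,145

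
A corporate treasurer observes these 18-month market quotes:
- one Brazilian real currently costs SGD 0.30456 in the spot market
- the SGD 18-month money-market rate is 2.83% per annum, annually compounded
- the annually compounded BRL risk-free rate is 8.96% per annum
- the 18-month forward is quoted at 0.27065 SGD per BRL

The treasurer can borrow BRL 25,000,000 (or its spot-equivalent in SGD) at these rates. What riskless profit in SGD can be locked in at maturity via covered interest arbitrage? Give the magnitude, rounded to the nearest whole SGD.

SGD 243,781

T = 18/12 years.
Keep in BRL, deliver into the forward: 25,000,000·1.137367049·0.27065 = SGD 7,695,709.80.
Swap to SGD now, deposit: 25,000,000·0.30456·1.042748932 = SGD 7,939,490.37.
The quoted forward undervalues BRL, so borrow BRL, convert to SGD at spot, deposit the SGD at 2.83%, and buy BRL forward at 0.27065 to cover the loan.
Profit = 7,939,490.37 − 7,695,709.80 = SGD 243,781.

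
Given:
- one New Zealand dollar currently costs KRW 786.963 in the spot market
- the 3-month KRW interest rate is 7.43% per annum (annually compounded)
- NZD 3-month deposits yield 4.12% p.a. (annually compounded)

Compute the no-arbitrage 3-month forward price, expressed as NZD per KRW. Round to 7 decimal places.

0.0012608

T = 3/12 years.
Growth of 1 KRW over T: (1 + 0.0743)^(3/12) = 1.0180788.
NZD growth factor: (1 + 0.0412)^(3/12) = 1.0101446.
CIP: F = S · (grow KRW)/(grow NZD) = 786.963 × 1.0180788/1.0101446 = 793.1442 KRW per NZD.
Invert for NZD per KRW: 1 / 793.1442 = 0.0012608.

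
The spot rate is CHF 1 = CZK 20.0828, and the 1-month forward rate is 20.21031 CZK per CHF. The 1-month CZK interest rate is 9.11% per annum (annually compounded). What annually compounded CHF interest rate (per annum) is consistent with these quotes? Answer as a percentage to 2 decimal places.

1.13%

T = 1/12 years.
CIP gives F = S · g_CZK/g_CHF, so g_CZK/g_CHF = 20.21031/20.0828 = 1.0063492.
The CZK side grows by (1 + 0.0911)^(1/12) = 1.007292.
So the CHF growth factor = 1.0009369.
r = 1.0009369^(12/1) − 1 = 0.011301 → 1.13%.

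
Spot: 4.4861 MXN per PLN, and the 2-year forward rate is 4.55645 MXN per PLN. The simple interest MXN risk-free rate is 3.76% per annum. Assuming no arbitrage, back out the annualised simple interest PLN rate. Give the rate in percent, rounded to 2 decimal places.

2.93%

T = 2 years.
By CIP, F/S equals the MXN-to-PLN growth ratio: 4.55645/4.4861 = 1.0156818.
The MXN side grows by 1 + 0.0376×2 = 1.075200.
Hence g_PLN = 1.0585993.
(1.0585993 − 1)/T = 0.029300, i.e. 2.93%.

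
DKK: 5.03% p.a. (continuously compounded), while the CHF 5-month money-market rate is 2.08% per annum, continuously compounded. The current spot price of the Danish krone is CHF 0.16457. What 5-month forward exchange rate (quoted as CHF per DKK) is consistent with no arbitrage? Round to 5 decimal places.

T = 5/12 years.
CHF growth factor: e^(0.0208×5/12) = 1.0087043.
DKK accumulates by e^(0.0503×5/12) = 1.0211795.
Forward (CHF per DKK) = 0.16457 × 1.0087043 / 1.0211795 = 0.1625595.

0.16256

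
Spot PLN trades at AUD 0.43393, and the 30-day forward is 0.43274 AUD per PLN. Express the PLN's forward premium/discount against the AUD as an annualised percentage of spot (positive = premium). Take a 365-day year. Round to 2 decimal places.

-3.34%

T = 30/365 years.
(F − S)/S = (0.43274 − 0.43393)/0.43393 = -0.0027424.
Per annum: -0.0027424 / (30/365) = -0.033366 = -3.34%.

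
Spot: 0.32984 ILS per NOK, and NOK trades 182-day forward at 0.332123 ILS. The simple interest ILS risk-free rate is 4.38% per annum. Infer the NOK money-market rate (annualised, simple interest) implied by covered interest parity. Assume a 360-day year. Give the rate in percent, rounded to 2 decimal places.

T = 182/360 years.
By CIP, F/S equals the ILS-to-NOK growth ratio: 0.332123/0.32984 = 1.0069215.
ILS growth factor: 1 + 0.0438×182/360 = 1.0221433.
Hence g_NOK = 1.0151172.
(1.0151172 − 1)/T = 0.029902, i.e. 2.99%.

2.99%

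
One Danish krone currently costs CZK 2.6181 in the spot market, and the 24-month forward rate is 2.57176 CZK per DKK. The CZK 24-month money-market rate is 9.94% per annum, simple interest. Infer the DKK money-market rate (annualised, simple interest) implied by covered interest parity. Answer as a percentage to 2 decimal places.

T = 2 years.
By CIP, F/S equals the CZK-to-DKK growth ratio: 2.57176/2.6181 = 0.9823001.
The CZK side grows by 1 + 0.0994×2 = 1.198800.
That pins the DKK growth at 1.220401.
(1.220401 − 1)/T = 0.110201, i.e. 11.02%.

11.02%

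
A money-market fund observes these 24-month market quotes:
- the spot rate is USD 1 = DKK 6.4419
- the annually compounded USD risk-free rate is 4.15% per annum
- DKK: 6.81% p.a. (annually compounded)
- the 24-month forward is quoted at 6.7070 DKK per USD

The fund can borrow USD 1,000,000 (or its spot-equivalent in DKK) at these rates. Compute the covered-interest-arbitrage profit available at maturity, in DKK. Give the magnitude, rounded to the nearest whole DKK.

T = 2 years.
Route A — deposit USD, sell forward: 1,000,000 × 1.08472225 × 6.7070 = DKK 7,275,232.13.
Route B — convert at spot, deposit DKK: 1,000,000 × 6.4419 × 1.14083761 = DKK 7,349,161.80.
The quoted forward undervalues USD, so borrow USD, convert to DKK at spot, deposit the DKK at 6.81%, and buy USD forward at 6.7070 to cover the loan.
Arbitrage profit = |7,275,232.13 − 7,349,161.80| = DKK 73,930.

DKK 73,930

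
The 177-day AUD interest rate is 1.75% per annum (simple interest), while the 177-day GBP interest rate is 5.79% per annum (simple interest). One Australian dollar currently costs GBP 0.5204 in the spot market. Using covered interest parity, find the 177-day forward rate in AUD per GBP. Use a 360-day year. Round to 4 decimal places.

1.8845

T = 177/360 years.
GBP accumulates by 1 + 0.0579×177/360 = 1.0284675.
Growth of 1 AUD over T: 1 + 0.0175×177/360 = 1.0086042.
So F = 0.5204 × 1.0284675 / 1.0086042 = 0.5306487 (GBP/AUD).
Invert for AUD per GBP: 1 / 0.5306487 = 1.8845.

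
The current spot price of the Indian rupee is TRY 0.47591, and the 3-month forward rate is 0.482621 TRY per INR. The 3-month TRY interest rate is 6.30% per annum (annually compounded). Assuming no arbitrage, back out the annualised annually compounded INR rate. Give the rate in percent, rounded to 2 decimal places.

0.51%

T = 3/12 years.
F/S = 0.482621/0.47591 = 1.0141014 = (growth of TRY) / (growth of INR).
The TRY side grows by (1 + 0.0630)^(3/12) = 1.015391.
Hence g_INR = 1.0012717.
Annualise: 1.0012717^(12/3) − 1 = 0.005097 = 0.51%.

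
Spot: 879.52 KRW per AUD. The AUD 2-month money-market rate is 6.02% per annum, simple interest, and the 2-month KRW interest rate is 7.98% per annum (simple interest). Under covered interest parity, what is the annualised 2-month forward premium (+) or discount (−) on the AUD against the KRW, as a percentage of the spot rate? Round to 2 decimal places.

T = 2/12 years.
No-arbitrage forward: 879.52 × 1.013300 / 1.0100333 = 882.36459 KRW/AUD.
(F − S)/S ÷ T = (882.36459 − 879.52)/879.52/(2/12) = 0.019406 → 1.94%.

+1.94%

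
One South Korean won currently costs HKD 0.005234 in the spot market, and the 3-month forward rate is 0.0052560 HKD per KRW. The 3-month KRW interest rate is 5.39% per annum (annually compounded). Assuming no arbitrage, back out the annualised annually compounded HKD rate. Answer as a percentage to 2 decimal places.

7.17%

T = 3/12 years.
By CIP, F/S equals the HKD-to-KRW growth ratio: 0.005256/0.005234 = 1.0042033.
KRW growth factor: (1 + 0.0539)^(3/12) = 1.0132109.
So the HKD growth factor = 1.0174697.
r = 1.0174697^(12/3) − 1 = 0.071731 → 7.17%.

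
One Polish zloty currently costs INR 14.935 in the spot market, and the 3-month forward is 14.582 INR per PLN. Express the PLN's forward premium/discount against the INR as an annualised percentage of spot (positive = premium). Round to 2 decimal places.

-9.45%

T = 3/12 years.
PLN trades forward at -2.36358% vs spot over the period.
Per annum: -0.0236358 / (3/12) = -0.094543 = -9.45%.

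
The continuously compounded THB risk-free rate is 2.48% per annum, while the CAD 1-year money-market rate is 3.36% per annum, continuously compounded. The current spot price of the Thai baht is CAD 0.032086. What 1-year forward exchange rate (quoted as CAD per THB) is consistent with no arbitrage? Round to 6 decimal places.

T = 1 year.
Growth of 1 CAD over T: e^(0.0336×1) = 1.0341709.
THB growth factor: e^(0.0248×1) = 1.0251101.
Forward (CAD per THB) = 0.032086 × 1.0341709 / 1.0251101 = 0.03236960.

0.032370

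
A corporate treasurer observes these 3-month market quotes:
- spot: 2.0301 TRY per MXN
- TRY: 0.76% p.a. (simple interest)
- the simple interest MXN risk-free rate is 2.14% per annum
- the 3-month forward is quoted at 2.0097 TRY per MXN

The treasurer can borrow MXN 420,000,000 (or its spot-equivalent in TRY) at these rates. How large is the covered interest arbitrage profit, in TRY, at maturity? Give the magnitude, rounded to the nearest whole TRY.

TRY 5,672,224

T = 3/12 years.
Invest the MXN and cover forward: 420,000,000 × 1.005350 × 2.0097 = TRY 848,589,795.90.
Convert at spot and invest in TRY: 420,000,000 × 2.0301 × 1.001900 = TRY 854,262,019.80.
The quoted forward undervalues MXN, so borrow MXN, convert to TRY at spot, deposit the TRY at 0.76%, and buy MXN forward at 2.0097 to cover the loan.
The gap between the two covered legs is TRY 5,672,224.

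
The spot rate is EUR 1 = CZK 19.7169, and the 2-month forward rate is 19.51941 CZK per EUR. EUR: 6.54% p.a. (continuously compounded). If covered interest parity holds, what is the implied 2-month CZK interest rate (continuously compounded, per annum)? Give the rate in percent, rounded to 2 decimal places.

T = 2/12 years.
CIP gives F = S · g_CZK/g_EUR, so g_CZK/g_EUR = 19.51941/19.7169 = 0.9899837.
The EUR side grows by e^(0.0654×2/12) = 1.0109596.
Hence g_CZK = 1.0008335.
r = ln(1.0008335)/(2/12) = 0.004999 → 0.50%.

0.50%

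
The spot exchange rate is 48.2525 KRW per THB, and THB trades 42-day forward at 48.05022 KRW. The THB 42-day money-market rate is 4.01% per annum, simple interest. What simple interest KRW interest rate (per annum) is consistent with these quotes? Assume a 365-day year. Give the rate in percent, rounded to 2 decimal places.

T = 42/365 years.
F/S = 48.05022/48.2525 = 0.9958079 = (growth of KRW) / (growth of THB).
THB growth factor: 1 + 0.0401×42/365 = 1.0046142.
So the KRW growth factor = 1.0004028.
r = (1.0004028 − 1)/(42/365) = 0.003501 → 0.35%.

0.35%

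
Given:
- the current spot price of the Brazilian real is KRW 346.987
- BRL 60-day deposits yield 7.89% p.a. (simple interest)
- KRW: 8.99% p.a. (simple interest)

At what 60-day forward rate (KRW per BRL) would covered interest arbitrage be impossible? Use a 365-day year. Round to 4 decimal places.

347.6064

T = 60/365 years.
Growth of 1 KRW over T: 1 + 0.0899×60/365 = 1.014778082.
BRL growth factor: 1 + 0.0789×60/365 = 1.012969863.
Forward (KRW per BRL) = 346.987 × 1.014778082 / 1.012969863 = 347.606395.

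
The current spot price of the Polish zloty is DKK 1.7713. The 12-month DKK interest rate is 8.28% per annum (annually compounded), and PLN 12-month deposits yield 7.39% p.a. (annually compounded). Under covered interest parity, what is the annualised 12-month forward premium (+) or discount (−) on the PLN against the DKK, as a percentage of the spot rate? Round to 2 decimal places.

+0.83%

T = 1 year.
No-arbitrage forward: 1.7713 × 1.082800 / 1.073900 = 1.7859797 DKK/PLN.
(F − S)/S ÷ T = (1.7859797 − 1.7713)/1.7713/1 = 0.008288 → 0.83%.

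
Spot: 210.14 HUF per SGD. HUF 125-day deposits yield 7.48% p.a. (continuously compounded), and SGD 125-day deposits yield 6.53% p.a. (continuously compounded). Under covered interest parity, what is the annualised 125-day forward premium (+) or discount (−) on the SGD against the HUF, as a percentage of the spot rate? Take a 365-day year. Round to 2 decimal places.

+0.95%

T = 125/365 years.
CIP forward (HUF per SGD) = 210.14 × 1.0259474/1.0226149 = 210.82480.
(F − S)/S ÷ T = (210.82480 − 210.14)/210.14/(125/365) = 0.009516 → 0.95%.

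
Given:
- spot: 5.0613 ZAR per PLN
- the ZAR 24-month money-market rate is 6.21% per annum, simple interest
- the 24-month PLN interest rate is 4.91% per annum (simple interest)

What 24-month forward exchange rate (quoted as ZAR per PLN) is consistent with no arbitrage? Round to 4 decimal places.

5.1811

T = 2 years.
Growth of 1 ZAR over T: 1 + 0.0621×2 = 1.124200.
PLN growth factor: 1 + 0.0491×2 = 1.098200.
CIP: F = S · (grow ZAR)/(grow PLN) = 5.0613 × 1.124200/1.098200 = 5.181127 ZAR per PLN.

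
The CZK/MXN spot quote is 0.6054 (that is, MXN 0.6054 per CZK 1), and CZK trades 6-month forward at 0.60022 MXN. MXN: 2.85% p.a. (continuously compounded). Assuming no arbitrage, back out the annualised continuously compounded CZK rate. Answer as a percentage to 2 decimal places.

T = 6/12 years.
F/S = 0.60022/0.6054 = 0.9914437 = (growth of MXN) / (growth of CZK).
MXN growth factor: e^(0.0285×6/12) = 1.014352.
So the CZK growth factor = 1.023106.
r = ln(1.023106)/(6/12) = 0.045686 → 4.57%.

4.57%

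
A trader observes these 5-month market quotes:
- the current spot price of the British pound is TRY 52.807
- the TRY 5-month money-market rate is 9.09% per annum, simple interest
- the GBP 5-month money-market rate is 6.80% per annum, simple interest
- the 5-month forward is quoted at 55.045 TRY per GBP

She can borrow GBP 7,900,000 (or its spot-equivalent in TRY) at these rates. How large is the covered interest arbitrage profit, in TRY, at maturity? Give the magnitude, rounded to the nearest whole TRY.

TRY 14,200,591

T = 5/12 years.
Invest the GBP and cover forward: 7,900,000 × 1.02833333333 × 55.045 = TRY 447,176,405.83.
Convert at spot and invest in TRY: 7,900,000 × 52.807 × 1.037875 = TRY 432,975,814.49.
The quoted forward overvalues GBP, so borrow TRY, buy GBP at spot, deposit the GBP at 6.80%, and sell the proceeds forward at 55.045.
Profit = 447,176,405.83 − 432,975,814.49 = TRY 14,200,591.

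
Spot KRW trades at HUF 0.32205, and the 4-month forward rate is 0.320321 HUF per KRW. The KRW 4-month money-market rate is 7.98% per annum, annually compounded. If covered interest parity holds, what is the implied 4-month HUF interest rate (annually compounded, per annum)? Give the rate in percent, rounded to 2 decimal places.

T = 4/12 years.
CIP gives F = S · g_HUF/g_KRW, so g_HUF/g_KRW = 0.320321/0.32205 = 0.9946313.
KRW growth factor: (1 + 0.0798)^(4/12) = 1.0259222.
That pins the HUF growth at 1.0204143.
Annualise: 1.0204143^(12/4) − 1 = 0.062502 = 6.25%.

6.25%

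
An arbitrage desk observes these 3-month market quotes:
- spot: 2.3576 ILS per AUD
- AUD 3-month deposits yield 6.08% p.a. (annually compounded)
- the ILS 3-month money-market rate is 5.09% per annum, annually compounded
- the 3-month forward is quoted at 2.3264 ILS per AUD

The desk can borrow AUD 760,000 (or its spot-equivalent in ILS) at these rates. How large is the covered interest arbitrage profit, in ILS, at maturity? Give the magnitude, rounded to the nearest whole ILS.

T = 3/12 years.
Keep in AUD, deliver into the forward: 760,000·1.01486524·2.3264 = ILS 1,794,346.70.
Swap to ILS now, deposit: 760,000·2.3576·1.01248908 = ILS 1,814,153.63.
The quoted forward undervalues AUD, so borrow AUD, convert to ILS at spot, deposit the ILS at 5.09%, and buy AUD forward at 2.3264 to cover the loan.
Profit = 1,814,153.63 − 1,794,346.70 = ILS 19,807.

ILS 19,807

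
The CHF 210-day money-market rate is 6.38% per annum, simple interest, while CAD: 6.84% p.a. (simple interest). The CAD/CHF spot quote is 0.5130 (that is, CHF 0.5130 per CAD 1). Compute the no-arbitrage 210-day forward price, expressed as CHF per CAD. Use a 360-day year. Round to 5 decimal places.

T = 210/360 years.
Growth of 1 CHF over T: 1 + 0.0638×210/360 = 1.0372167.
Growth of 1 CAD over T: 1 + 0.0684×210/360 = 1.039900.
So F = 0.513 × 1.0372167 / 1.039900 = 0.5116763 (CHF/CAD).

0.51168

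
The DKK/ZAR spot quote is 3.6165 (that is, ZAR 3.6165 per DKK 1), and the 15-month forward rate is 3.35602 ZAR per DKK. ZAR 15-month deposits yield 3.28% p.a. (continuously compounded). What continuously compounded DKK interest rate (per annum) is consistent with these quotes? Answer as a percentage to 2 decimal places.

T = 15/12 years.
CIP gives F = S · g_ZAR/g_DKK, so g_ZAR/g_DKK = 3.35602/3.6165 = 0.9279746.
The ZAR side grows by e^(0.0328×15/12) = 1.0418521.
That pins the DKK growth at 1.1227162.
Take logs: ln 1.1227162 / (15/12) = 0.092601, so 9.26%.

9.26%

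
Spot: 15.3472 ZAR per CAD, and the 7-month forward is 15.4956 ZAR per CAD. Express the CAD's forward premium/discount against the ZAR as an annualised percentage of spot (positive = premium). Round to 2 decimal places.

T = 7/12 years.
CAD trades forward at +0.96695% vs spot over the period.
Annualise by dividing by T: 0.0096695 / (7/12) = 0.016576 → 1.66%.

+1.66%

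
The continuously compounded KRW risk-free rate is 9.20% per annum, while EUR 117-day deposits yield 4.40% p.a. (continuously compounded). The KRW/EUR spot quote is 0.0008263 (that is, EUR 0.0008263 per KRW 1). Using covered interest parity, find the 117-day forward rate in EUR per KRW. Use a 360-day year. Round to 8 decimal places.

T = 117/360 years.
EUR accumulates by e^(0.0440×117/360) = 1.0144027.
Growth of 1 KRW over T: e^(0.0920×117/360) = 1.0303515.
So F = 0.0008263 × 1.0144027 / 1.0303515 = 0.0008135097 (EUR/KRW).

0.00081351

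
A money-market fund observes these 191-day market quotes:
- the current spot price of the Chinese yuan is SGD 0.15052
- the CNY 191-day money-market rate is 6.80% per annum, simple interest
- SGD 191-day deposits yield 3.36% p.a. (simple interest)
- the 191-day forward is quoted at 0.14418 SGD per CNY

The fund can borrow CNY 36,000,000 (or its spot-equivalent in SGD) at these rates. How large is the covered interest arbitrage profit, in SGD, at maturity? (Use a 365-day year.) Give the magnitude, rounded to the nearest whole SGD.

T = 191/365 years.
Keep in CNY, deliver into the forward: 36,000,000·1.035583562·0.14418 = SGD 5,375,175.77.
Swap to SGD now, deposit: 36,000,000·0.15052·1.017582466 = SGD 5,513,994.46.
The quoted forward undervalues CNY, so borrow CNY, convert to SGD at spot, deposit the SGD at 3.36%, and buy CNY forward at 0.14418 to cover the loan.
The gap between the two covered legs is SGD 138,819.

SGD 138,819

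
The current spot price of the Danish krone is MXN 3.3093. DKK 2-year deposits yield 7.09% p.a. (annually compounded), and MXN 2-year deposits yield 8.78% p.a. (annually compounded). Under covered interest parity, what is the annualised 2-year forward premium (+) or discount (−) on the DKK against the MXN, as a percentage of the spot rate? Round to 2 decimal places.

T = 2 years.
F = S · g_MXN/g_DKK = 3.3093 × 1.1833088/1.1468268 = 3.4145730.
Annualised premium = (F − S)/S × (1/T) = (3.4145730 − 3.3093)/3.3093 ÷ 2 = 1.59%.

+1.59%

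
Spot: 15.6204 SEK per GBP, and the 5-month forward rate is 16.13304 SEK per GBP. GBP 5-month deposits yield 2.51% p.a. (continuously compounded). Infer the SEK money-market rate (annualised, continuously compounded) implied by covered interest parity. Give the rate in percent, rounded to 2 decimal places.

T = 5/12 years.
CIP gives F = S · g_SEK/g_GBP, so g_SEK/g_GBP = 16.13304/15.6204 = 1.0328186.
The GBP side grows by e^(0.0251×5/12) = 1.0105132.
So the SEK growth factor = 1.0436768.
Take logs: ln 1.0436768 / (5/12) = 0.102600, so 10.26%.

10.26%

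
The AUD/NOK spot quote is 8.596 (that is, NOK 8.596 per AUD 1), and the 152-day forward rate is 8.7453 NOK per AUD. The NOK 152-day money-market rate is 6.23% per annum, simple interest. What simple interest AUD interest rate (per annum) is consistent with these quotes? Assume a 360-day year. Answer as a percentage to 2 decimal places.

T = 152/360 years.
F/S = 8.7453/8.596 = 1.0173685 = (growth of NOK) / (growth of AUD).
NOK growth factor: 1 + 0.0623×152/360 = 1.0263044.
Hence g_AUD = 1.0087833.
r = (1.0087833 − 1)/(152/360) = 0.020803 → 2.08%.

2.08%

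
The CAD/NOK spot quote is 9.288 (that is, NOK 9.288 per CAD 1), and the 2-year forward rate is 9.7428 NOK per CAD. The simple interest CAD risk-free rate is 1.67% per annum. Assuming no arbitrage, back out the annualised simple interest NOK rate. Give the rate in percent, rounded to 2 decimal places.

4.20%

T = 2 years.
By CIP, F/S equals the NOK-to-CAD growth ratio: 9.7428/9.288 = 1.0489664.
CAD growth factor: 1 + 0.0167×2 = 1.033400.
Hence g_NOK = 1.0840019.
(1.0840019 − 1)/T = 0.042001, i.e. 4.20%.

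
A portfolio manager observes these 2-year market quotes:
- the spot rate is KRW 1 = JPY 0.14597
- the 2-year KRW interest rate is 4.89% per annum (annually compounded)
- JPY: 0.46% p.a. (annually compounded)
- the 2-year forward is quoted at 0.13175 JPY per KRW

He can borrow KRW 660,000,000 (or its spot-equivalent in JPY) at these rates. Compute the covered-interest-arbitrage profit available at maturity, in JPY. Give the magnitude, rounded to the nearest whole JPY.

T = 2 years.
Invest the KRW and cover forward: 660,000,000 × 1.10019121 × 0.13175 = JPY 95,667,126.67.
Convert at spot and invest in JPY: 660,000,000 × 0.14597 × 1.00922116 = JPY 97,228,568.40.
The quoted forward undervalues KRW, so borrow KRW, convert to JPY at spot, deposit the JPY at 0.46%, and buy KRW forward at 0.13175 to cover the loan.
The gap between the two covered legs is JPY 1,561,442.

JPY 1,561,442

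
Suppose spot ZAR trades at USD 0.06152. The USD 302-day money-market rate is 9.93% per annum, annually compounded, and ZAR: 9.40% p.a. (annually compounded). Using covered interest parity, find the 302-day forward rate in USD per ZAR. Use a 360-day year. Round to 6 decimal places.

0.061770

T = 302/360 years.
USD growth factor: (1 + 0.0993)^(302/360) = 1.0826596.
ZAR accumulates by (1 + 0.0940)^(302/360) = 1.0782791.
CIP: F = S · (grow USD)/(grow ZAR) = 0.06152 × 1.0826596/1.0782791 = 0.06176992 USD per ZAR.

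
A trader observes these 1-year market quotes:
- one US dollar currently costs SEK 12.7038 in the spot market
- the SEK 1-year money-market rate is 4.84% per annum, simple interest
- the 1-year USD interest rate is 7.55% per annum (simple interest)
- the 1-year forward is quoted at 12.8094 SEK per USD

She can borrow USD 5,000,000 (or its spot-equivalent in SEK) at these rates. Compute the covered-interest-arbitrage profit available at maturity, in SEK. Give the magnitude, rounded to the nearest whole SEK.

SEK 2,289,229

T = 1 year.
Invest the USD and cover forward: 5,000,000 × 1.075500 × 12.8094 = SEK 68,882,548.50.
Convert at spot and invest in SEK: 5,000,000 × 12.7038 × 1.048400 = SEK 66,593,319.60.
The quoted forward overvalues USD, so borrow SEK, buy USD at spot, deposit the USD at 7.55%, and sell the proceeds forward at 12.8094.
The gap between the two covered legs is SEK 2,289,229.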